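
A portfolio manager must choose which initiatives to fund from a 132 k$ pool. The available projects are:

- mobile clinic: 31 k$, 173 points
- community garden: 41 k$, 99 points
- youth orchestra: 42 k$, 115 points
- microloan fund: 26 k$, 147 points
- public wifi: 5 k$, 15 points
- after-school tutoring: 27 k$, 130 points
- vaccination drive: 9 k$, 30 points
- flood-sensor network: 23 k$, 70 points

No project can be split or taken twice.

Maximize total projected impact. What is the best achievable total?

580

Ranking by ratio (projected impact/k$): microloan fund 5.65, mobile clinic 5.58, after-school tutoring 4.81.
A density-first pass picks mobile clinic + microloan fund + public wifi + after-school tutoring + vaccination drive + flood-sensor network — 565 at 121 k$.
Replace vaccination drive and flood-sensor network with youth orchestra: the trade gains 15 net, giving 580 at 131 k$.
Every other selection either busts 132 k$ or fails to beat 580.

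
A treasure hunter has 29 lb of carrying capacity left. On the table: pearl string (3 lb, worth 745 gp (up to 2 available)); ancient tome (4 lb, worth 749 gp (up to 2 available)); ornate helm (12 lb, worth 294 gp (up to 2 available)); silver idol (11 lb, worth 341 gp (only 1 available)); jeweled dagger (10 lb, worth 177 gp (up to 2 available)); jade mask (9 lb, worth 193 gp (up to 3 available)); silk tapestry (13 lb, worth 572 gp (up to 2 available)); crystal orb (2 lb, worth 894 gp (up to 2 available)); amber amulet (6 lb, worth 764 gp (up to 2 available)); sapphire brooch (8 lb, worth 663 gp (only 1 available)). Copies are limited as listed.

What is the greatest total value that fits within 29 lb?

Filling by ratio: 2×pearl string + 2×ancient tome + 2×crystal orb + amber amulet for 5540, with 5 lb left unused.
Replace pearl string with amber amulet: the trade gains 19 net, giving 5559 at 27 lb.
The spare 2 lb is too small for any remaining item, and no exchange beats 5559.

5559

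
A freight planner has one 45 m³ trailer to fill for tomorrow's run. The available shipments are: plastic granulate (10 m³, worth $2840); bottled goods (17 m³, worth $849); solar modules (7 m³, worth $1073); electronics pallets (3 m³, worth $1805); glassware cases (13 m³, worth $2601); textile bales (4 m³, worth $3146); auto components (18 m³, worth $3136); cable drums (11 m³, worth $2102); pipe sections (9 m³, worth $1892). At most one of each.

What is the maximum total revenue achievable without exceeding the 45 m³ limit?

12858

By revenue per m³: textile bales 786.50, electronics pallets 601.67, plastic granulate 284.00 lead.
Filling by ratio: plastic granulate + electronics pallets + glassware cases + textile bales + pipe sections for 12284, with 6 m³ left unused.
Dropping glassware cases frees 13 m³; slotting in solar modules + cable drums (18 m³) lifts the total to 12858 at 44 m³.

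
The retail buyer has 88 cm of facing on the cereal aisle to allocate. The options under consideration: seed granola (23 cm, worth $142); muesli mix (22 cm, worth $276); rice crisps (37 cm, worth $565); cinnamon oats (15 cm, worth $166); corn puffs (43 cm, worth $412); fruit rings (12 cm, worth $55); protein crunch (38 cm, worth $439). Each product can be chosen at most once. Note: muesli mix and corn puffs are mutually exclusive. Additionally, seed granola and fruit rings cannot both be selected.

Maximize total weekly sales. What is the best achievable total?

Density check — rice crisps 15.27, muesli mix 12.55, protein crunch 11.55 are the best per cm.
The ratio ordering already packs tightly: muesli mix + rice crisps + cinnamon oats + fruit rings, 86 cm, 1062.

1062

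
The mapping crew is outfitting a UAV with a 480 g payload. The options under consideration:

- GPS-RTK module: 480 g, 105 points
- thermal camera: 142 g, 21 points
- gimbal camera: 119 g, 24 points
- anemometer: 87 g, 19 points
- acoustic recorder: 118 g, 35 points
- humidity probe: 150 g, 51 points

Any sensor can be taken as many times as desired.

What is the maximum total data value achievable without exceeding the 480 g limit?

153

Density check — humidity probe 0.34, acoustic recorder 0.30, GPS-RTK module 0.22, anemometer 0.22 are the best per g.
The ratio ordering already packs tightly: 3×humidity probe, 450 g, 153.
The spare 30 g is too small for any remaining sensor, and no exchange beats 153.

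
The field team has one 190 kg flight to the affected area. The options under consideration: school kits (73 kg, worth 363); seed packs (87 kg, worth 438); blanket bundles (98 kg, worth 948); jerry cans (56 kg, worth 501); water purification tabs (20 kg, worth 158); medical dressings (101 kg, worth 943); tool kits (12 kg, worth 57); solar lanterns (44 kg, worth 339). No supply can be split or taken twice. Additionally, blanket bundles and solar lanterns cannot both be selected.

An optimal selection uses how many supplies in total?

4

Best achievable people served is 1664.
blanket bundles + jerry cans + water purification tabs + tool kits hits 1664 at 186 kg.
Every optimal selection uses 4 supplies.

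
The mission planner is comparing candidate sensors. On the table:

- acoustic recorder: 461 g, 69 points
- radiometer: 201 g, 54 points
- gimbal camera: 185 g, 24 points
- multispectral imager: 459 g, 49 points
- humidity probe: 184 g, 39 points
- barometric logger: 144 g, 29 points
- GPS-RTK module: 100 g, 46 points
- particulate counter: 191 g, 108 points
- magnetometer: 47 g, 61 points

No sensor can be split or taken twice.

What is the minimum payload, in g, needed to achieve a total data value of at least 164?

238

Need the lightest bundle worth ≥ 164.
Taking particulate counter + magnetometer gives 169 (≥ 164) for 238 g.
No combination under 238 g hits 164.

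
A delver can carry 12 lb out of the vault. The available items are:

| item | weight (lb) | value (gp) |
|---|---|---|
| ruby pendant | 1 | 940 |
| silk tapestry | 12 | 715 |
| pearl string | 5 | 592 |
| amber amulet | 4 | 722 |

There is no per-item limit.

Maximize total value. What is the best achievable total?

Density check — ruby pendant 940.00, amber amulet 180.50, pearl string 118.40 are the best per lb.
Taking 12×ruby pendant: 12 lb used, 11280 in value.
No other feasible combination exceeds 11280.

11280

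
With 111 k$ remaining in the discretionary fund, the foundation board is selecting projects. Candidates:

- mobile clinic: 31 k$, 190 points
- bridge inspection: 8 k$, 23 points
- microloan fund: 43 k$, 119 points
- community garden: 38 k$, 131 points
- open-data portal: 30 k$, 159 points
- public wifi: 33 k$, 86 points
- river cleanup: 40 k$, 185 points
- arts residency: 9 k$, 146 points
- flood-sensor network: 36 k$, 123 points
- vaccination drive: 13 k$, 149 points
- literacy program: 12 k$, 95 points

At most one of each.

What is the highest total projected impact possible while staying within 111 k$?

765

By projected impact per k$: arts residency 16.22, vaccination drive 11.46, literacy program 7.92 lead.
Greedy by ratio would take mobile clinic + bridge inspection + open-data portal + arts residency + vaccination drive + literacy program: 103 k$ used, total 762.
The 38 k$ tied up in bridge inspection and open-data portal is better spent on river cleanup — total rises to 765 (105 k$).
Runner-up mobile clinic + bridge inspection + open-data portal + arts residency + vaccination drive + literacy program tops out at 762.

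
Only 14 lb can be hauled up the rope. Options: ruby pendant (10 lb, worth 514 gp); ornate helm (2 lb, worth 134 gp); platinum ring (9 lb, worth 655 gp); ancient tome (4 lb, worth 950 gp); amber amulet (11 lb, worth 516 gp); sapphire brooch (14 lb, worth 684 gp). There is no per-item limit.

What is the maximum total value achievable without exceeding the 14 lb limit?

2984

By value per lb: ancient tome 237.50, platinum ring 72.78, ornate helm 67.00, ruby pendant 51.40 lead.
Best packing: ornate helm + 3×ancient tome — 14 lb, 2984 total.
No other feasible combination exceeds 2984.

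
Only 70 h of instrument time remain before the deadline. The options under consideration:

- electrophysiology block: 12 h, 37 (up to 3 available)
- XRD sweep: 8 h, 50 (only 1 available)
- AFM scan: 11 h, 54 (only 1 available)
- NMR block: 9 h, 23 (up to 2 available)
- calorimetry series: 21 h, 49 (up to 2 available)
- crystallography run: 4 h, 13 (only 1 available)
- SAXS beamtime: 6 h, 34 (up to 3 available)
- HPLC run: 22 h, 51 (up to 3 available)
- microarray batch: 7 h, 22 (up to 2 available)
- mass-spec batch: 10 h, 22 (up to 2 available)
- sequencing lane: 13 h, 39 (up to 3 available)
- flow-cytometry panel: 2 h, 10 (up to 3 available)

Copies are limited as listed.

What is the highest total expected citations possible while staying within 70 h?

319

A density-first pass picks XRD sweep + AFM scan + NMR block + crystallography run + 3×SAXS beamtime + 2×microarray batch + 3×flow-cytometry panel — 316 at 70 h.
The 13 h tied up in NMR block and crystallography run is better spent on sequencing lane — total rises to 319 (70 h).
That's the maximum — no swap from here does better than 319.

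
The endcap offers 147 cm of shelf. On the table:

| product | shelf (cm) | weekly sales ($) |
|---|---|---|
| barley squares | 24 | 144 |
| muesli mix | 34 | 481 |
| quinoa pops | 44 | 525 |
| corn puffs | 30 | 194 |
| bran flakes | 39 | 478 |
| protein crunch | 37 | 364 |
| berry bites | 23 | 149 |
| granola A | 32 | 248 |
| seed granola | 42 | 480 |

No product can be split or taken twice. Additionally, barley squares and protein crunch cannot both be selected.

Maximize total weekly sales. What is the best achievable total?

1687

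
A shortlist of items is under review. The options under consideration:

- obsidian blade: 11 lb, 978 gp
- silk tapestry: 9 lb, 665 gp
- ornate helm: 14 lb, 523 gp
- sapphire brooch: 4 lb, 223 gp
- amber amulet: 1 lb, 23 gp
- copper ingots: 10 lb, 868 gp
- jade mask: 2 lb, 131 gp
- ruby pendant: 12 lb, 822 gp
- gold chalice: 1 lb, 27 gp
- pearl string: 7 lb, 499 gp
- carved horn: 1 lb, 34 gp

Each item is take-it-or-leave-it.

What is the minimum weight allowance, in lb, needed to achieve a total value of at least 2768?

Look for the lowest-weight combination reaching 2768.
obsidian blade + copper ingots + jade mask + ruby pendant reaches 2799 using 35 lb.
Any bundle with less than 35 lb falls short of 2768.

35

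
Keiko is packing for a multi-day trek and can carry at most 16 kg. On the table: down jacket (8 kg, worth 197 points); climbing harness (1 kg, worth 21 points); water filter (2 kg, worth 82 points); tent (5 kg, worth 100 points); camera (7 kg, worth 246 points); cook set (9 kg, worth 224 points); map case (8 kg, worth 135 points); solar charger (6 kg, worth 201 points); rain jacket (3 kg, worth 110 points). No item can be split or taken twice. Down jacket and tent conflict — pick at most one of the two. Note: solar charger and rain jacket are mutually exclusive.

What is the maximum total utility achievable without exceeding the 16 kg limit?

550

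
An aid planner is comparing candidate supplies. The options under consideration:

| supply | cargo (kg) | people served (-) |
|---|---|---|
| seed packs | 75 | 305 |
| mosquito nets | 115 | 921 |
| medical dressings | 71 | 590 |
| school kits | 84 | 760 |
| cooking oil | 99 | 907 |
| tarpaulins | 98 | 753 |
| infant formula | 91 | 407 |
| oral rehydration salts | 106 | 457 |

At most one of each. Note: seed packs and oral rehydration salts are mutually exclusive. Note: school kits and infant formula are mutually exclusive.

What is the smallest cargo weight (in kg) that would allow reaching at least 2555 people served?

298

Look for the lowest-cargo combination reaching 2555.
Taking mosquito nets + school kits + cooking oil gives 2588 (≥ 2555) for 298 kg.
No combination under 298 kg hits 2555.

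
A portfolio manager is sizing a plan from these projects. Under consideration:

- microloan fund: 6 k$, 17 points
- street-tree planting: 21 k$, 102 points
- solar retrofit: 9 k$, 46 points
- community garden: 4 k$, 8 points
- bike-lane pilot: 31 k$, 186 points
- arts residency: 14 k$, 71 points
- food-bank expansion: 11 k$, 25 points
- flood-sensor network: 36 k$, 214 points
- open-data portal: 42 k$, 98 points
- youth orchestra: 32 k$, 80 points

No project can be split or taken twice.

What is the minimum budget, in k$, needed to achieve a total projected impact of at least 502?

88

Look for the lowest-budget combination reaching 502.
Taking street-tree planting + bike-lane pilot + flood-sensor network gives 502 (≥ 502) for 88 k$.
No combination under 88 k$ hits 502.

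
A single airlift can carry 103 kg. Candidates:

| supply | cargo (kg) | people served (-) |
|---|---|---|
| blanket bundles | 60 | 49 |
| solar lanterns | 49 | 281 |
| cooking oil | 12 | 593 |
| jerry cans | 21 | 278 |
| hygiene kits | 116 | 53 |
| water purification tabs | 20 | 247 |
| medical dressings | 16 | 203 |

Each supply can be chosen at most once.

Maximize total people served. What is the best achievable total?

Taking the top-ratio supplies first gives cooking oil + jerry cans + water purification tabs + medical dressings for 1321 (69 kg).
The 16 kg tied up in medical dressings is better spent on solar lanterns — total rises to 1399 (102 kg).

1399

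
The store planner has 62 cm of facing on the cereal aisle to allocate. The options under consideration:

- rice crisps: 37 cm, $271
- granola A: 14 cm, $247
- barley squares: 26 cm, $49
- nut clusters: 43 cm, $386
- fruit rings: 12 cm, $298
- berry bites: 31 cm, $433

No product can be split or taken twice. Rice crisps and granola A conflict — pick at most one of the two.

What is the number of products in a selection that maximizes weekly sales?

The maximum weekly sales within 62 cm is 978.
One optimal bundle: granola A + fruit rings + berry bites (57 cm).
All optima have 3 products.

3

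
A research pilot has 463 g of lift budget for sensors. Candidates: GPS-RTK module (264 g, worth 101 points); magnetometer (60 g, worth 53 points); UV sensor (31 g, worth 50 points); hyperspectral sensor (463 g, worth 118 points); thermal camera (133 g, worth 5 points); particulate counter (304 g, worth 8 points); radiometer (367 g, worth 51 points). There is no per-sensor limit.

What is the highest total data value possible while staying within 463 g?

703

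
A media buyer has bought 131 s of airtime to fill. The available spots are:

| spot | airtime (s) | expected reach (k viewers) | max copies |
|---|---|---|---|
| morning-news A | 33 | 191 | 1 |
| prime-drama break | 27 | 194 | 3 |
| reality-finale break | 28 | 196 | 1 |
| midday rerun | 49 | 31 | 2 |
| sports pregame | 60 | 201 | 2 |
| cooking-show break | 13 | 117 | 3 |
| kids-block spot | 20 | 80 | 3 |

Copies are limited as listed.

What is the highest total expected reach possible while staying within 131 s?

935

The ratio heuristic lands on 3×prime-drama break + 3×cooking-show break (933) but leaves 11 s idle.
The 27 s tied up in prime-drama break is better spent on reality-finale break — total rises to 935 (121 s).
That's the maximum — no swap from here does better than 935.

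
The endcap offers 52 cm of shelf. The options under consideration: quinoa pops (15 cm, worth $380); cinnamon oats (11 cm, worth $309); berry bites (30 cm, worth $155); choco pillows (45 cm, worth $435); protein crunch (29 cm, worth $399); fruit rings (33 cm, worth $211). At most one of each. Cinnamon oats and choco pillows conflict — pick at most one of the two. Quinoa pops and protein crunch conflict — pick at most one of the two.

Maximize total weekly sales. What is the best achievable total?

By weekly sales per cm: cinnamon oats 28.09, quinoa pops 25.33, protein crunch 13.76, choco pillows 9.67 lead.
Greedy by ratio would take quinoa pops + cinnamon oats: 26 cm used, total 689.
Replace quinoa pops with protein crunch: the trade gains 19 net, giving 708 at 40 cm.
Every other selection either busts 52 cm or breaks a pairing rule or fails to beat 708.

708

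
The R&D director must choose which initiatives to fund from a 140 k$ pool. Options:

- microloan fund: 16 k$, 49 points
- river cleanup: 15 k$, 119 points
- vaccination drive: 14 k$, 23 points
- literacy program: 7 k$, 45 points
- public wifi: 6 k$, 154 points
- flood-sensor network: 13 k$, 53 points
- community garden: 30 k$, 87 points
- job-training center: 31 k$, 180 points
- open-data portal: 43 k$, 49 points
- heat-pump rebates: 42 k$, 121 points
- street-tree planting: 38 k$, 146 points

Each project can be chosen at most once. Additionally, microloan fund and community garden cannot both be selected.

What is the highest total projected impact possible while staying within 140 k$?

784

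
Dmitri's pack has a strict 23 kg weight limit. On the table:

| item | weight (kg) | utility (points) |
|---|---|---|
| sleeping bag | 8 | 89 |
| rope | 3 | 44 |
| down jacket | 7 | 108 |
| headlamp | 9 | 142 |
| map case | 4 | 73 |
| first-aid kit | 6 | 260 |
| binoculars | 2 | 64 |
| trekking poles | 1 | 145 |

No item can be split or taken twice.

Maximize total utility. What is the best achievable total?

694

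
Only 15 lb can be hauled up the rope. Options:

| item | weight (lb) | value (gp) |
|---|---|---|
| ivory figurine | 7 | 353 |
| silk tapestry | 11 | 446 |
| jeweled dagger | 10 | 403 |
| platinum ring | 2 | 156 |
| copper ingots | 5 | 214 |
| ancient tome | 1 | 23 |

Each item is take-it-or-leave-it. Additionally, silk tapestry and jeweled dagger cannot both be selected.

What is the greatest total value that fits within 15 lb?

The ratio ordering already packs tightly: ivory figurine + platinum ring + copper ingots + ancient tome, 15 lb, 746.
Runner-up ivory figurine + platinum ring + copper ingots tops out at 723.

746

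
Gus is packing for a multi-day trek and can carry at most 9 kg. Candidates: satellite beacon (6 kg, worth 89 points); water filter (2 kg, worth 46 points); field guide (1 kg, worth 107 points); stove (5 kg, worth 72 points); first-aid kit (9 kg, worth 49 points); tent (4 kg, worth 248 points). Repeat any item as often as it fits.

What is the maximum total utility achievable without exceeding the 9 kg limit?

By utility per kg: field guide 107.00, tent 62.00, water filter 23.00, satellite beacon 14.83 lead.
Taking 9×field guide: 9 kg used, 963 in utility.
No other feasible combination exceeds 963.

963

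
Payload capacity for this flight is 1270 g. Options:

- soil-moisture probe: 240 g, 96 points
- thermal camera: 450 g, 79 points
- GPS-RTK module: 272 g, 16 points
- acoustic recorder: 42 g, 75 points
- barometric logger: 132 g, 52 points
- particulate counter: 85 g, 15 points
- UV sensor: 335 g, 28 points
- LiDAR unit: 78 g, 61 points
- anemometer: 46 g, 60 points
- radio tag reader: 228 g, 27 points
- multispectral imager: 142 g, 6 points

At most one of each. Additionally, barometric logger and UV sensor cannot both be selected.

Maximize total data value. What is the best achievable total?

Taking the top-ratio sensors first gives soil-moisture probe + thermal camera + acoustic recorder + barometric logger + particulate counter + LiDAR unit + anemometer + multispectral imager for 444 (1215 g).
Dropping particulate counter and multispectral imager frees 227 g; slotting in radio tag reader (228 g) lifts the total to 450 at 1216 g.
No other feasible combination exceeds 450.

450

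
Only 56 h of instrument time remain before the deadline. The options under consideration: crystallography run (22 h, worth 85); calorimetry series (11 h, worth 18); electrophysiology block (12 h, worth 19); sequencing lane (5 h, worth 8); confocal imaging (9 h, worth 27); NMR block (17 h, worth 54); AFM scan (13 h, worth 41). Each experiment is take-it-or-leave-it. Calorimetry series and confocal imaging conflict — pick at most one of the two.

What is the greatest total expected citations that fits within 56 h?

180

Best packing: crystallography run + NMR block + AFM scan — 52 h, 180 total.
That's the maximum — no feasible swap from here does better than 180.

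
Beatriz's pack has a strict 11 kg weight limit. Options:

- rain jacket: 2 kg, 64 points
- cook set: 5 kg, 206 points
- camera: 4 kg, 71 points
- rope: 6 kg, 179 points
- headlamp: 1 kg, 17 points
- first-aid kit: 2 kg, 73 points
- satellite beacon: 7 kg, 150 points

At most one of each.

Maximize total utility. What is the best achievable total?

385

Taking the top-ratio items first gives rain jacket + cook set + headlamp + first-aid kit for 360 (10 kg).
Replace rain jacket and headlamp and first-aid kit with rope: the trade gains 25 net, giving 385 at 11 kg.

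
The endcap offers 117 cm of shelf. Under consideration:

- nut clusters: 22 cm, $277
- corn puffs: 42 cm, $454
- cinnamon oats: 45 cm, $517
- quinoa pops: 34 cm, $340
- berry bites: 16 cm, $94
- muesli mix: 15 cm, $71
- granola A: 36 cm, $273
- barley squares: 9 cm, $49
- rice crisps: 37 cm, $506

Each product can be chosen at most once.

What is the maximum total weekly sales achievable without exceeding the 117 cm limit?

1363

Density check — rice crisps 13.68, nut clusters 12.59, cinnamon oats 11.49, corn puffs 10.81 are the best per cm.
Greedy by ratio would take nut clusters + cinnamon oats + barley squares + rice crisps: 113 cm used, total 1349.
Dropping nut clusters and barley squares frees 31 cm; slotting in quinoa pops (34 cm) lifts the total to 1363 at 116 cm.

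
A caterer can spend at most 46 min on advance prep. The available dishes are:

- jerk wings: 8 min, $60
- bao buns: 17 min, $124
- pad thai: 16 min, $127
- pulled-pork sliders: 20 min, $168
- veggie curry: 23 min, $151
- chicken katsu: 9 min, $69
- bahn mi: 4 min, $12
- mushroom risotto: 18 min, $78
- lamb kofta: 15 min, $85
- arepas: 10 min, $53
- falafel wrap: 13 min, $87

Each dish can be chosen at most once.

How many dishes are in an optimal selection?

3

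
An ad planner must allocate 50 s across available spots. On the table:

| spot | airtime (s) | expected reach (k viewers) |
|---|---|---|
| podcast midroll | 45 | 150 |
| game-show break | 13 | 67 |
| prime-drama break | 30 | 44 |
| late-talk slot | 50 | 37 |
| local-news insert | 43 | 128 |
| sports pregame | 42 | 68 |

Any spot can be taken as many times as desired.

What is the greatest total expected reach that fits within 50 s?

Taking 3×game-show break: 39 s used, 201 in expected reach.
Nothing else within 50 s beats 201.

201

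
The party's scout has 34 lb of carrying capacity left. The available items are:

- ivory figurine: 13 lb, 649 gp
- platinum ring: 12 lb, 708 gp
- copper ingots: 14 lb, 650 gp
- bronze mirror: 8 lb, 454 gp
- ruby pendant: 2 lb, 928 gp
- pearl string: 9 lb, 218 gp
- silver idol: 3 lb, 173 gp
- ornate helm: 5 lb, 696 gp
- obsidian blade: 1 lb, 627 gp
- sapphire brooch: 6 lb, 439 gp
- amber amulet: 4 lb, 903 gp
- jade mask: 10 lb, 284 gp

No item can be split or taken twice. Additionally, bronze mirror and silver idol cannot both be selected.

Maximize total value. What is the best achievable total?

Best packing: platinum ring + ruby pendant + silver idol + ornate helm + obsidian blade + sapphire brooch + amber amulet — 33 lb, 4474 total.
Runner-up ivory figurine + ruby pendant + silver idol + ornate helm + obsidian blade + sapphire brooch + amber amulet tops out at 4415.

4474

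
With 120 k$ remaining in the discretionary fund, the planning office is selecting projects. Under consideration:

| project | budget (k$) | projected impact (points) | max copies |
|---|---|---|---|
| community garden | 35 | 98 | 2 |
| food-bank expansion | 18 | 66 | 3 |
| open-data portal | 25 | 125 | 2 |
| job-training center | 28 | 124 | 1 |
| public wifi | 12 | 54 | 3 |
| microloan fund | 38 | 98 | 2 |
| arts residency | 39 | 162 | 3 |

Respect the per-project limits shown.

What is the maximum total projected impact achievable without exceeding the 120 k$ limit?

548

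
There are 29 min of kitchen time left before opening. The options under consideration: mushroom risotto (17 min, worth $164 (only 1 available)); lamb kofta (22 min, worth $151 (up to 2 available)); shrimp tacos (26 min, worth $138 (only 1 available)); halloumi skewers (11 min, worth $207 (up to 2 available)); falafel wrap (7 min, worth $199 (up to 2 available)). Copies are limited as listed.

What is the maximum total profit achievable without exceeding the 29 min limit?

613

Ranking by ratio (profit/min): falafel wrap 28.43, halloumi skewers 18.82, mushroom risotto 9.65.
The ratio heuristic lands on halloumi skewers + 2×falafel wrap (605) but leaves 4 min idle.
Dropping falafel wrap frees 7 min; slotting in halloumi skewers (11 min) lifts the total to 613 at 29 min.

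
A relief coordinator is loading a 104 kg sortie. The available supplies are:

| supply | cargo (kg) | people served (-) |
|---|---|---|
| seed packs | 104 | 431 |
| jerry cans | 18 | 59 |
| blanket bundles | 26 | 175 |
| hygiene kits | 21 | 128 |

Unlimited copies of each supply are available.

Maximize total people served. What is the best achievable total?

Best packing: 4×blanket bundles — 104 kg, 700 total.
No other feasible combination exceeds 700.

700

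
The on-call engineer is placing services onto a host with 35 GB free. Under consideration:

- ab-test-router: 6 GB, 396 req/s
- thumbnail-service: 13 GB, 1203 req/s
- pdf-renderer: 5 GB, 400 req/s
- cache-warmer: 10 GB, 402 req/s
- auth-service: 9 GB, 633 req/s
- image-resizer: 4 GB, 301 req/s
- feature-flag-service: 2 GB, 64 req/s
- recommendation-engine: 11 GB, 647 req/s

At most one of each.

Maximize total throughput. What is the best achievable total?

Taking the top-ratio services first gives thumbnail-service + pdf-renderer + auth-service + image-resizer + feature-flag-service for 2601 (33 GB).
Dropping image-resizer frees 4 GB; slotting in ab-test-router (6 GB) lifts the total to 2696 at 35 GB.
Nothing else within 35 GB beats 2696.

2696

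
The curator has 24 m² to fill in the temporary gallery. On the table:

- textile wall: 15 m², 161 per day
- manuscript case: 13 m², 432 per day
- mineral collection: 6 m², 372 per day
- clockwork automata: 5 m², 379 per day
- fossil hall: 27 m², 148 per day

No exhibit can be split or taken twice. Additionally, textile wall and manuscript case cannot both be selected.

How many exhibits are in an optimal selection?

The maximum expected visitors within 24 m² is 1183.
manuscript case + mineral collection + clockwork automata hits 1183 at 24 m².
Every optimal selection uses 3 exhibits.

3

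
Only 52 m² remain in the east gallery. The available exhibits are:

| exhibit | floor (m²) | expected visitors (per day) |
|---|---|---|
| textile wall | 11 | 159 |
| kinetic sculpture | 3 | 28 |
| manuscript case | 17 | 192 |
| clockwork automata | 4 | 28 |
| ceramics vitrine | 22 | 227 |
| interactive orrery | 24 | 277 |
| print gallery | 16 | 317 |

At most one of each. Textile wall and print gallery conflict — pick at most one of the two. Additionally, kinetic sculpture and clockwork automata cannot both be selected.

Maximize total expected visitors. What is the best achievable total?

Taking textile wall + manuscript case + interactive orrery: 52 m² used, 628 in expected visitors.
No other feasible combination exceeds 628.

628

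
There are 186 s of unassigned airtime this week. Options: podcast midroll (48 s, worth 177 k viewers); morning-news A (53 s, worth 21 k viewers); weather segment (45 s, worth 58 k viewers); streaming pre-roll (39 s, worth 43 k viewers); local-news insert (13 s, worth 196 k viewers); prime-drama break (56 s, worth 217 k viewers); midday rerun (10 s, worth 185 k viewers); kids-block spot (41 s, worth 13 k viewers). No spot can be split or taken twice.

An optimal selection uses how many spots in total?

The maximum expected reach within 186 s is 833.
podcast midroll + weather segment + local-news insert + prime-drama break + midday rerun hits 833 at 172 s.
Any selection reaching 833 contains exactly 5 spots.

5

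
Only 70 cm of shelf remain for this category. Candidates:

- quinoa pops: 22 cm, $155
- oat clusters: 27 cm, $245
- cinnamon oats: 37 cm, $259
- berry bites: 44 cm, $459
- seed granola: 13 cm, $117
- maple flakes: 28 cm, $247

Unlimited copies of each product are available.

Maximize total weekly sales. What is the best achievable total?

693

Best packing: berry bites + 2×seed granola — 70 cm, 693 total.
No other feasible combination exceeds 693.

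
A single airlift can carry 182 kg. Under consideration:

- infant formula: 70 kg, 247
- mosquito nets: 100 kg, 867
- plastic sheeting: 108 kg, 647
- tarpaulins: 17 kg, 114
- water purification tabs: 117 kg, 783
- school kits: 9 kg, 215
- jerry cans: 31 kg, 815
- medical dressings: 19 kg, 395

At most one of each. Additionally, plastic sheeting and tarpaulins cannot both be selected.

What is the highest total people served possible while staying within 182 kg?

2406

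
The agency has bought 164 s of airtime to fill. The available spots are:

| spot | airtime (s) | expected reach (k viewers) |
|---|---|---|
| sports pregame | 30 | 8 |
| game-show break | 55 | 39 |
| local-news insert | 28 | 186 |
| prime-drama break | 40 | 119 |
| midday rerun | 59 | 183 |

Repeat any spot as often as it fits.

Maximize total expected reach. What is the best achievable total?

930

Taking 5×local-news insert: 140 s used, 930 in expected reach.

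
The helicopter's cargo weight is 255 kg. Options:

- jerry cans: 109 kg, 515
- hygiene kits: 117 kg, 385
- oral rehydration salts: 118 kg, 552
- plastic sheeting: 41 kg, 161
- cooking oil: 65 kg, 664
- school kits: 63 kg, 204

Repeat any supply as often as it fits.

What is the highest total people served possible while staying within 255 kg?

2153

The ratio ordering already packs tightly: plastic sheeting + 3×cooking oil, 236 kg, 2153.
Nothing else within 255 kg beats 2153.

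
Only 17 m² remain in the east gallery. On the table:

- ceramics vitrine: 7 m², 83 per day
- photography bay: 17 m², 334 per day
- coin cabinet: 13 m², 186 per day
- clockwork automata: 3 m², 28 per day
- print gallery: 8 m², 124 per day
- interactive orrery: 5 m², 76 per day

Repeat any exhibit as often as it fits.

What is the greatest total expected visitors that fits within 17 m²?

334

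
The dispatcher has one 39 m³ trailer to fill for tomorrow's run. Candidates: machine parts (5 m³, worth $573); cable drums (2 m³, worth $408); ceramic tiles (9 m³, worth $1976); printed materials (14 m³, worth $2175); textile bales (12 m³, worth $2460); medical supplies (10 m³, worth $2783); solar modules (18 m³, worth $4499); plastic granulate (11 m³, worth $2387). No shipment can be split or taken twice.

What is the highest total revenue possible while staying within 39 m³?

9669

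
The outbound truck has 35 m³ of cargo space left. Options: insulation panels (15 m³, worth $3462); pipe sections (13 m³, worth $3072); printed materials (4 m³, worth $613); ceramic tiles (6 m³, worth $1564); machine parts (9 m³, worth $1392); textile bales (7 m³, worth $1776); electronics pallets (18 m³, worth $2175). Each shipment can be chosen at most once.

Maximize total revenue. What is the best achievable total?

8310

Taking the top-ratio shipments first gives pipe sections + ceramic tiles + machine parts + textile bales for 7804 (35 m³).
The 15 m³ tied up in ceramic tiles and machine parts is better spent on insulation panels — total rises to 8310 (35 m³).
Every other selection either busts 35 m³ or fails to beat 8310.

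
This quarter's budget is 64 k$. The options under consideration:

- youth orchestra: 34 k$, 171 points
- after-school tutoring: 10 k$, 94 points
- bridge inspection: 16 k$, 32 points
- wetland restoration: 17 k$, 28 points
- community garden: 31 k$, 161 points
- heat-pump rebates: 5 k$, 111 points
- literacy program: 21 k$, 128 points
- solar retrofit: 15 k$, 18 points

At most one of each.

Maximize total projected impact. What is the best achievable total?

Taking the top-ratio projects first gives after-school tutoring + bridge inspection + heat-pump rebates + literacy program for 365 (52 k$).
Dropping after-school tutoring and bridge inspection frees 26 k$; slotting in youth orchestra (34 k$) lifts the total to 410 at 60 k$.
Next best is community garden + heat-pump rebates + literacy program at 400 (57 k$) — short by 10.

410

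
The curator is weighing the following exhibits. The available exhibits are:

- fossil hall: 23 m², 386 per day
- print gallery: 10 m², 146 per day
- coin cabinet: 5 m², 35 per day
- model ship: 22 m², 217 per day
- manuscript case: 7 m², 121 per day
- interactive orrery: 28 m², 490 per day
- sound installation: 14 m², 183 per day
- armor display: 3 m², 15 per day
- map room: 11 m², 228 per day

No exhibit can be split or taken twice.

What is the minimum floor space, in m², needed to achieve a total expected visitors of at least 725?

Look for the lowest-floor combination reaching 725.
Taking fossil hall + manuscript case + map room gives 735 (≥ 725) for 41 m².
No combination under 41 m² hits 725.

41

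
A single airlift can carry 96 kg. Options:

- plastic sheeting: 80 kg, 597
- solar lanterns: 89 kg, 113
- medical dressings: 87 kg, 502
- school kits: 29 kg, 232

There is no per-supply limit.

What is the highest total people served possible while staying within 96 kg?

Density check — school kits 8.00, plastic sheeting 7.46, medical dressings 5.77, solar lanterns 1.27 are the best per kg.
The ratio ordering already packs tightly: 3×school kits, 87 kg, 696.
The spare 9 kg is too small for any remaining supply, and no exchange beats 696.

696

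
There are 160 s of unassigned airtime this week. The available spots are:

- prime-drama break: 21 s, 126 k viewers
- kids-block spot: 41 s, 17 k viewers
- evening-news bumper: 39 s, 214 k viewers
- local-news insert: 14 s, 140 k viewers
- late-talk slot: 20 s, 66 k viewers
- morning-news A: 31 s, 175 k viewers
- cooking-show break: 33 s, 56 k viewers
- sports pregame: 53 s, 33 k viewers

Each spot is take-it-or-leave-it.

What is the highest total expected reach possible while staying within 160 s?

Best packing: prime-drama break + evening-news bumper + local-news insert + late-talk slot + morning-news A + cooking-show break — 158 s, 777 total.
Runner-up prime-drama break + evening-news bumper + local-news insert + late-talk slot + morning-news A tops out at 721.

777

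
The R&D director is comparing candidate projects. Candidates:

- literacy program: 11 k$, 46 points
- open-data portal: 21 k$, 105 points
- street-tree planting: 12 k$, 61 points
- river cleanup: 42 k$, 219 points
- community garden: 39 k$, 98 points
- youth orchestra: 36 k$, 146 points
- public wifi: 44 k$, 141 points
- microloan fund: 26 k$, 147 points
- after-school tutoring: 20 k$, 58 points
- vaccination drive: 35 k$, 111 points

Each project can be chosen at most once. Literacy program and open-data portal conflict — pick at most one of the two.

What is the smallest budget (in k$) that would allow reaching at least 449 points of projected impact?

Need the lightest bundle worth ≥ 449.
Taking open-data portal + river cleanup + microloan fund gives 471 (≥ 449) for 89 k$.
No combination under 89 k$ hits 449.

89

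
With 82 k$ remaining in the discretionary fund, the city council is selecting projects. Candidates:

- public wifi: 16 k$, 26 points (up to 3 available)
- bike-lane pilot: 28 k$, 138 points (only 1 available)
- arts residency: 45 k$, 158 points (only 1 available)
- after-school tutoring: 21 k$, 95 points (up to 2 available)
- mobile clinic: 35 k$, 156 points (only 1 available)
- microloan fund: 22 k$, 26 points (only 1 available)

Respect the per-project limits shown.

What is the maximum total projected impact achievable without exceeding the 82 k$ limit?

Ranking by ratio (projected impact/k$): bike-lane pilot 4.93, after-school tutoring 4.52, mobile clinic 4.46, arts residency 3.51.
Taking the top-ratio projects first gives bike-lane pilot + 2×after-school tutoring for 328 (70 k$).
Dropping bike-lane pilot frees 28 k$; slotting in mobile clinic (35 k$) lifts the total to 346 at 77 k$.

346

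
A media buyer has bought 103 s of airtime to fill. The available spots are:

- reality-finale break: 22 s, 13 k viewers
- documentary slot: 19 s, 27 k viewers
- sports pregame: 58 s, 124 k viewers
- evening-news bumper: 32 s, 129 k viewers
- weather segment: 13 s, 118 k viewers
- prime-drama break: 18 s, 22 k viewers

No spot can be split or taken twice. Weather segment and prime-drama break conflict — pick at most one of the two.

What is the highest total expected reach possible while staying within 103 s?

371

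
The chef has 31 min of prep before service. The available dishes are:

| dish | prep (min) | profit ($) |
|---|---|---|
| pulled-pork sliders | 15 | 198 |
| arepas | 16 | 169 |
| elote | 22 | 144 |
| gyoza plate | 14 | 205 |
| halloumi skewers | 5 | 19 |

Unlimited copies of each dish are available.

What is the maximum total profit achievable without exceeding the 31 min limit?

2×gyoza plate uses 28 of the 31 min and totals 410.
The spare 3 min is too small for any remaining dish, and no exchange beats 410.

410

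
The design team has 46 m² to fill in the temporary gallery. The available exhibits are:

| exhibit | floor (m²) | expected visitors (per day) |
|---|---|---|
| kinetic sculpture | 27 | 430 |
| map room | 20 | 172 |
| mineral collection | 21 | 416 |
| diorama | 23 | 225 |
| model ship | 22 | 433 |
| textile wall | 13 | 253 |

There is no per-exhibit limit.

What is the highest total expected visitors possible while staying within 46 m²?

A density-first pass picks 2×mineral collection — 832 at 42 m².
The 42 m² tied up in 2×mineral collection is better spent on 2×model ship — total rises to 866 (44 m²).
The spare 2 m² is too small for any remaining exhibit, and no exchange beats 866.

866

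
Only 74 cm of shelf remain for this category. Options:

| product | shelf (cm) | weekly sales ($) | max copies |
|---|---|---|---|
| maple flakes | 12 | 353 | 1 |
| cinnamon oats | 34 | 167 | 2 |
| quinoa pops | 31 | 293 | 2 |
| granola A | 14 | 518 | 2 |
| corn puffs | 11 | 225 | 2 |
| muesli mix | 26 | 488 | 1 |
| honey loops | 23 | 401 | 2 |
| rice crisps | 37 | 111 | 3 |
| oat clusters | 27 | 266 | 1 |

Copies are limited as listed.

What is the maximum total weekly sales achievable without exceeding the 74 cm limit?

Ranking by ratio (weekly sales/cm): granola A 37.00, maple flakes 29.42, corn puffs 20.45, muesli mix 18.77.
A density-first pass picks maple flakes + 2×granola A + 2×corn puffs — 1839 at 62 cm.
Dropping corn puffs frees 11 cm; slotting in honey loops (23 cm) lifts the total to 2015 at 74 cm.
No other feasible combination exceeds 2015.

2015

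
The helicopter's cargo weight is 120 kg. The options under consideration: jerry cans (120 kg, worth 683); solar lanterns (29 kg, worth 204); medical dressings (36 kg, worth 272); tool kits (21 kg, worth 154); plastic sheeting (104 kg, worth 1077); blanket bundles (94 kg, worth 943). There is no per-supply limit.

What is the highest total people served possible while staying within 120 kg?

Taking the top-ratio supplies first gives plastic sheeting for 1077 (104 kg).
Dropping plastic sheeting frees 104 kg; slotting in tool kits + blanket bundles (115 kg) lifts the total to 1097 at 115 kg.

1097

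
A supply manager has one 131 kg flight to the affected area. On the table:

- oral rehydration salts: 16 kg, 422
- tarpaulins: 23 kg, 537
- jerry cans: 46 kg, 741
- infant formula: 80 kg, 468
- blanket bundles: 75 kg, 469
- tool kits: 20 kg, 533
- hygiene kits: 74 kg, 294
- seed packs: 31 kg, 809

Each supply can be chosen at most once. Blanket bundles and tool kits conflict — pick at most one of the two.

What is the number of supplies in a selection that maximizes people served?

4

Best achievable people served is 2620.
tarpaulins + jerry cans + tool kits + seed packs hits 2620 at 120 kg.
Every optimal selection uses 4 supplies.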